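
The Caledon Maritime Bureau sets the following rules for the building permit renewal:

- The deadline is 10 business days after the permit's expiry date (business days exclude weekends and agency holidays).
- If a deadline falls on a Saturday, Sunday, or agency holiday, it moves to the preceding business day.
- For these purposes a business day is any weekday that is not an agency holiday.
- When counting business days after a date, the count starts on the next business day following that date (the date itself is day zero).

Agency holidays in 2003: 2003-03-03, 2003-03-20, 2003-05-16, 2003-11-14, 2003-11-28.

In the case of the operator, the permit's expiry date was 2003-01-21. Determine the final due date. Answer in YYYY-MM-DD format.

2003-02-04

Counting 10 business days after 2003-01-21 (skipping weekends and listed holidays) reaches 2003-02-04.
2003-02-04 falls on a Tuesday, which is a business day, so no adjustment is needed.
Deadline: 2003-02-04.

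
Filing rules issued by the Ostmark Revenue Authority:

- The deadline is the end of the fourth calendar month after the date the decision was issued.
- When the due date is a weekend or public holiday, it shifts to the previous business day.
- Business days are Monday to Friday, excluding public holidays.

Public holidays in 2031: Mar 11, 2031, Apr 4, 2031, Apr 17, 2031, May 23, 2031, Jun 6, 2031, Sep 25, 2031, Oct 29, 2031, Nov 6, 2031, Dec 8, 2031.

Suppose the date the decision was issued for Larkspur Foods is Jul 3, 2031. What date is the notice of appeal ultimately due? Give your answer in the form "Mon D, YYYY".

Nov 28, 2031

The fourth month after Jul 3, 2031 is November 2031, whose last day is Nov 30, 2031.
Because Nov 30, 2031 is a Sunday, the deadline becomes Nov 28, 2031 (Friday).
Deadline: Nov 28, 2031.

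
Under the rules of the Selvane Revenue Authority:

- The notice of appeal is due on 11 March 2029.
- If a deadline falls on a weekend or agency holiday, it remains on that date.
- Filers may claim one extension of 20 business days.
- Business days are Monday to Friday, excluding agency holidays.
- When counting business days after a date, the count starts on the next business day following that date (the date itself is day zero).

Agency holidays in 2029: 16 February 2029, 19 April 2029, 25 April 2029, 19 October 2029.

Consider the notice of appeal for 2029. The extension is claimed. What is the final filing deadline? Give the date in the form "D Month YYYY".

The statutory due date is 11 March 2029.
11 March 2029 is a Sunday; no weekend or holiday adjustment applies.
The 20-business-day extension runs from 11 March 2029 to 6 April 2029.
No adjustment is made for weekends or holidays, so 6 April 2029 stands.
Final deadline: 6 April 2029.

6 April 2029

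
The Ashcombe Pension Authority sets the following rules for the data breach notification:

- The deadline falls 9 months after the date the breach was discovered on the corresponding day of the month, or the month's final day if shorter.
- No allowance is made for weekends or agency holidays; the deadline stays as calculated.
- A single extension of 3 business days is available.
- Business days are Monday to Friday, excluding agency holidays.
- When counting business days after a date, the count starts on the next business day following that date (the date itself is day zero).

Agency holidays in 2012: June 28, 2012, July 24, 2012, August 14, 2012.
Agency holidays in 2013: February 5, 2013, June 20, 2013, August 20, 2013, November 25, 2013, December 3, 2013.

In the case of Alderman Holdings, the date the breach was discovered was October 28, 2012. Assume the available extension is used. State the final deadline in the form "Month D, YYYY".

9 months after October 28, 2012, on the same day of the month, is July 28, 2013.
July 28, 2013 is a Sunday; no weekend or holiday adjustment applies.
Counting 3 further business days from July 28, 2013 reaches July 31, 2013.
July 31, 2013 is a Wednesday; no weekend or holiday adjustment applies.
The final due date is July 31, 2013.

July 31, 2013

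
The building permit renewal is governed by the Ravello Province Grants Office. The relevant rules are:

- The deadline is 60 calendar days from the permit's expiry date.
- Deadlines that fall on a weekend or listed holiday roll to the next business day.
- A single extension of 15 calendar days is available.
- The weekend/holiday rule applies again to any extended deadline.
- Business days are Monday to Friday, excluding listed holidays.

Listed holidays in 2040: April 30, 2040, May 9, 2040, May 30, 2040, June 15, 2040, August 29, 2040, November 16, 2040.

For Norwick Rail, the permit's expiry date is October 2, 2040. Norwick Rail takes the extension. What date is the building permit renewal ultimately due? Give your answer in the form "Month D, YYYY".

Trigger date October 2, 2040 + 60 calendar days = December 1, 2040.
December 1, 2040 is a Saturday, so it moves to the next business day, December 3, 2040 (Monday).
With the 15-day extension, December 3, 2040 becomes December 18, 2040.
December 18, 2040 is a Tuesday and not a listed holiday, so it stands.
So the filing is due December 18, 2040.

December 18, 2040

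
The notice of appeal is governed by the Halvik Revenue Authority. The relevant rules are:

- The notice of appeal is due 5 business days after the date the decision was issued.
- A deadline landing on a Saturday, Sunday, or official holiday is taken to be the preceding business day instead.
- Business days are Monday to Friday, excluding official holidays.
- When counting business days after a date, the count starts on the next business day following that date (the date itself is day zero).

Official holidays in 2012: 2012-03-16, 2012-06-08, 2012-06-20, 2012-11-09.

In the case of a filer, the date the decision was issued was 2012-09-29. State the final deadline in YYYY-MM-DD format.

Starting the day after 2012-09-29 and counting 5 business days lands on 2012-10-05.
2012-10-05 (Friday) is already a business day.
Deadline: 2012-10-05.

2012-10-05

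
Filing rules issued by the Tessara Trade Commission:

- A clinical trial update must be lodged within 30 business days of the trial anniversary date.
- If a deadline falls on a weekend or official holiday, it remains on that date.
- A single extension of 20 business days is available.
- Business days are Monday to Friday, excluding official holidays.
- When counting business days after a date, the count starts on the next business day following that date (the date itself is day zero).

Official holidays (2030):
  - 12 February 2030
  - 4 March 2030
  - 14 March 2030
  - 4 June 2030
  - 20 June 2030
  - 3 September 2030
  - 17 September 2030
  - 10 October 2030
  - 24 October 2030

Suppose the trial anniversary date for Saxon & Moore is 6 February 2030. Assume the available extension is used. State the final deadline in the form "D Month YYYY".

30 business days after 6 February 2030, excluding weekends and holidays, is 25 March 2030.
25 March 2030 is a Monday; no weekend or holiday adjustment applies.
Applying the 20-business-day extension: 20 business days after 25 March 2030 is 22 April 2030.
22 April 2030 falls on a Monday. The rules make no weekend/holiday allowance, so it remains 22 April 2030.
The final due date is 22 April 2030.

22 April 2030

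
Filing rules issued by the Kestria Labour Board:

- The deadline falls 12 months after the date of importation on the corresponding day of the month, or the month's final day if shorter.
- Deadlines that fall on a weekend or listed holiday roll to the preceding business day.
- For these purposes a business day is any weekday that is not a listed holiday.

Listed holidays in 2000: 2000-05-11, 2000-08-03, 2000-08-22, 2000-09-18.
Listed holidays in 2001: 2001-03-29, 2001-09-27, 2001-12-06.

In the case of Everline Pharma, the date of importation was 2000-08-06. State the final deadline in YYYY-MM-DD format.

2001-08-06

Moving 12 months forward from 2000-08-06 on the corresponding day gives 2001-08-06.
2001-08-06 (Monday) is already a business day.
The final due date is 2001-08-06.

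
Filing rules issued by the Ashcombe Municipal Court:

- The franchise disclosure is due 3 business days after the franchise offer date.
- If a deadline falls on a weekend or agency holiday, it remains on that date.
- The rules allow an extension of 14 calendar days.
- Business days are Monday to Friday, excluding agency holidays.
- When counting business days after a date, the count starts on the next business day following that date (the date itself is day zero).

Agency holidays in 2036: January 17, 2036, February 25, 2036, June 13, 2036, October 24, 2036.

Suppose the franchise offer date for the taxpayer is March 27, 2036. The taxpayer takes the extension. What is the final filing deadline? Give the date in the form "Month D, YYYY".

3 business days after March 27, 2036, excluding weekends and holidays, is April 1, 2036.
No adjustment is made for weekends or holidays, so April 1, 2036 stands.
The 14-calendar-day extension moves the deadline from April 1, 2036 to April 15, 2036.
April 15, 2036 falls on a Tuesday. The rules make no weekend/holiday allowance, so it remains April 15, 2036.
So the filing is due April 15, 2036.

April 15, 2036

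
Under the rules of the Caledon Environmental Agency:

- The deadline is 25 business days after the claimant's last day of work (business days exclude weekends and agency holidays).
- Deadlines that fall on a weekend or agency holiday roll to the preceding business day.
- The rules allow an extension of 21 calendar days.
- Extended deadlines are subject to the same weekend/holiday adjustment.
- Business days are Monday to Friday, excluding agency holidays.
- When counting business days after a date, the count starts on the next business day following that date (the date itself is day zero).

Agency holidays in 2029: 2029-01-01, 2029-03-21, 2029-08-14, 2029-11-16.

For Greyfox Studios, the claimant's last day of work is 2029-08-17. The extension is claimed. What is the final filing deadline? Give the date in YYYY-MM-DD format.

Starting the day after 2029-08-17 and counting 25 business days lands on 2029-09-21.
Since 2029-09-21 is a Friday and not a holiday, the date is unchanged.
With the 21-day extension, 2029-09-21 becomes 2029-10-12.
2029-10-12 falls on a Friday, which is a business day, so no adjustment is needed.
The final due date is 2029-10-12.

2029-10-12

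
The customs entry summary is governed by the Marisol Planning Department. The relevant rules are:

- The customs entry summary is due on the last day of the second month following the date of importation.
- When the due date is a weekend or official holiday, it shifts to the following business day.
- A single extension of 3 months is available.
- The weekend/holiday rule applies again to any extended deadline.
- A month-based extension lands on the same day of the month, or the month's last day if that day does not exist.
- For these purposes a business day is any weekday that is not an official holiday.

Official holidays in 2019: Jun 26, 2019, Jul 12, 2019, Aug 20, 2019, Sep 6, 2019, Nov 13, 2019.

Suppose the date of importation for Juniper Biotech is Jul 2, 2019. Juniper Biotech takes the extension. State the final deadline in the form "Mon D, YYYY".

The second month after Jul 2, 2019 is September 2019, whose last day is Sep 30, 2019.
Sep 30, 2019 falls on a Monday, which is a business day, so no adjustment is needed.
Applying the 3 months extension: 3 months after Sep 30, 2019 is Dec 30, 2019.
Dec 30, 2019 is a Monday and not a listed holiday, so it stands.
The final due date is Dec 30, 2019.

Dec 30, 2019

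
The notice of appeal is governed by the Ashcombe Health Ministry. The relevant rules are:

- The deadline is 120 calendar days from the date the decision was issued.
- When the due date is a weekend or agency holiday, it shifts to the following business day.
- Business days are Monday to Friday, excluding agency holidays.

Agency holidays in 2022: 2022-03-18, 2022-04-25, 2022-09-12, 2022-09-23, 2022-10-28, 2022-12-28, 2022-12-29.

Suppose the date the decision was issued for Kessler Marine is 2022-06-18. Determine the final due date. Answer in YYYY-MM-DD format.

120 calendar days after 2022-06-18 is 2022-10-16.
Because 2022-10-16 is a Sunday, the deadline becomes 2022-10-17 (Monday).
Final deadline: 2022-10-17.

2022-10-17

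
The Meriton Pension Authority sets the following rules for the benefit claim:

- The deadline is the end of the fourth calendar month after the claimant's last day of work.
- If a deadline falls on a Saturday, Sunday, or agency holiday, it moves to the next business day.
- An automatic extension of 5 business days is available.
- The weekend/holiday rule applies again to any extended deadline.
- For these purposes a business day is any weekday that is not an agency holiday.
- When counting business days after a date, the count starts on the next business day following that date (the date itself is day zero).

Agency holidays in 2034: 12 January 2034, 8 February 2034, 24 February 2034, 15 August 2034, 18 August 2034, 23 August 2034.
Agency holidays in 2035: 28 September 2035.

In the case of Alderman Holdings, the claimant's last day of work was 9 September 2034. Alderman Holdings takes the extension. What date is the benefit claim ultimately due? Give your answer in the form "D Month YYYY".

The fourth month after 9 September 2034 is January 2035, whose last day is 31 January 2035.
31 January 2035 is a Wednesday and not a listed holiday, so it stands.
Counting 5 further business days from 31 January 2035 reaches 7 February 2035.
Since 7 February 2035 is a Wednesday and not a holiday, the date is unchanged.
The final due date is 7 February 2035.

7 February 2035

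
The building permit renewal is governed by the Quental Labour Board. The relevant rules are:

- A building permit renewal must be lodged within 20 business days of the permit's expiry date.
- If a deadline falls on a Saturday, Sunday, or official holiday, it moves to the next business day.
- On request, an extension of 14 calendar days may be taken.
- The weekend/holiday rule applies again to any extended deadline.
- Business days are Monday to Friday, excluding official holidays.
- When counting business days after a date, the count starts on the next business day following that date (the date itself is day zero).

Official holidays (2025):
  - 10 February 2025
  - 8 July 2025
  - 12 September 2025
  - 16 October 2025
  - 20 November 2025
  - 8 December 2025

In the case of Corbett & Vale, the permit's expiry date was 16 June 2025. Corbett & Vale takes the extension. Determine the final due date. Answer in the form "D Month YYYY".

29 July 2025

20 business days after 16 June 2025, excluding weekends and holidays, is 15 July 2025.
15 July 2025 falls on a Tuesday, which is a business day, so no adjustment is needed.
Add the 14 calendar-day extension to 15 July 2025: 29 July 2025.
29 July 2025 (Tuesday) is already a business day.
Deadline: 29 July 2025.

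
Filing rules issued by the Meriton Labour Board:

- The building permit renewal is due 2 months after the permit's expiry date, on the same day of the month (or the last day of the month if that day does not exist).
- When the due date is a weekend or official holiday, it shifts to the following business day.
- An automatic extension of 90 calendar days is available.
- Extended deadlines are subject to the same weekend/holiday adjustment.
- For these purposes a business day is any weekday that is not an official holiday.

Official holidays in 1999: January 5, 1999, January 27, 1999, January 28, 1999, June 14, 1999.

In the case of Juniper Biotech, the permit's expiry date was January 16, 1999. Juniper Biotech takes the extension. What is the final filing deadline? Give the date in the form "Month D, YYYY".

June 15, 1999

2 months from January 16, 1999 is March 16, 1999.
March 16, 1999 is a Tuesday and not a listed holiday, so it stands.
Applying the 90-calendar-day extension: March 16, 1999 + 90 days = June 14, 1999.
June 14, 1999 is a listed holiday; the next business day is June 15, 1999 (Tuesday).
Final deadline: June 15, 1999.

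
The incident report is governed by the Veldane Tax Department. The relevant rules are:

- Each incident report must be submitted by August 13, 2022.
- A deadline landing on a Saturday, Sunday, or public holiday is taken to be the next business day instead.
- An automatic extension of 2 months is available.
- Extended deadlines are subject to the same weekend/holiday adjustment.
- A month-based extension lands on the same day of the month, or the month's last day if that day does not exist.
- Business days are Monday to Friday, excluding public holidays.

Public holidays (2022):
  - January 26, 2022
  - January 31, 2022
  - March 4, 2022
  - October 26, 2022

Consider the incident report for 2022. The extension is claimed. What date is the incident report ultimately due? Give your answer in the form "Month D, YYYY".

The stated deadline is August 13, 2022.
August 13, 2022 is a Saturday, so it moves to the next business day, August 15, 2022 (Monday).
The 2 months extension carries August 15, 2022 to October 15, 2022.
Because October 15, 2022 is a Saturday, the deadline becomes October 17, 2022 (Monday).
So the filing is due October 17, 2022.

October 17, 2022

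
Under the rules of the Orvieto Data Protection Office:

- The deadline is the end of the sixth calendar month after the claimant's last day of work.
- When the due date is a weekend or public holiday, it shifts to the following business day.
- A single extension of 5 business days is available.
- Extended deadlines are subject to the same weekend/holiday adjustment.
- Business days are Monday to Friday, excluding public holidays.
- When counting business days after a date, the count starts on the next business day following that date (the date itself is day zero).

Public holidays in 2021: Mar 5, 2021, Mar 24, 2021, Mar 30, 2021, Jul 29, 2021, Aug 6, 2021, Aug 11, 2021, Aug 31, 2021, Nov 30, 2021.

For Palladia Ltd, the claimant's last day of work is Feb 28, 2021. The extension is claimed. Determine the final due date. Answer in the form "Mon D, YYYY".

Sep 8, 2021

6 months after Feb 28, 2021 is August 2021; that month ends on Aug 31, 2021.
Aug 31, 2021 is a listed holiday; the next business day is Sep 1, 2021 (Wednesday).
Counting 5 further business days from Sep 1, 2021 reaches Sep 8, 2021.
Sep 8, 2021 falls on a Wednesday, which is a business day, so no adjustment is needed.
Deadline: Sep 8, 2021.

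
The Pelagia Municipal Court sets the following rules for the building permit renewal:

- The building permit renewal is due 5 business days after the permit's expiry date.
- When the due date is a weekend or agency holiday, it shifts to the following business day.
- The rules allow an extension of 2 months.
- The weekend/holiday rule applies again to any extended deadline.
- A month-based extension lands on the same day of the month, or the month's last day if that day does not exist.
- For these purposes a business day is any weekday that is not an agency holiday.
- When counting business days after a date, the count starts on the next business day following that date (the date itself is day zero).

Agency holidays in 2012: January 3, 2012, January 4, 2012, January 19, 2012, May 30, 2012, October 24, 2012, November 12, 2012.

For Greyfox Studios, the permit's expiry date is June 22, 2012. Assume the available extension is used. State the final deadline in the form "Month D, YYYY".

August 29, 2012

Counting 5 business days after June 22, 2012 (skipping weekends and listed holidays) reaches June 29, 2012.
June 29, 2012 is a Friday and not a listed holiday, so it stands.
Applying the 2 months extension: 2 months after June 29, 2012 is August 29, 2012.
August 29, 2012 (Wednesday) is already a business day.
The final due date is August 29, 2012.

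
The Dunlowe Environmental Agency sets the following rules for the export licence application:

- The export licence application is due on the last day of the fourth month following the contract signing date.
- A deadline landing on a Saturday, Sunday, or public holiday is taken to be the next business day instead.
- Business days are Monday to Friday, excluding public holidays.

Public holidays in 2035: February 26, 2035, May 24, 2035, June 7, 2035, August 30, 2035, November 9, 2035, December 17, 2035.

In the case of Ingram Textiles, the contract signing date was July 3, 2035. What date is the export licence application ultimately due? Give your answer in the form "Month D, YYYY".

November 30, 2035

4 months after July 3, 2035 is November 2035; that month ends on November 30, 2035.
November 30, 2035 (Friday) is already a business day.
So the filing is due November 30, 2035.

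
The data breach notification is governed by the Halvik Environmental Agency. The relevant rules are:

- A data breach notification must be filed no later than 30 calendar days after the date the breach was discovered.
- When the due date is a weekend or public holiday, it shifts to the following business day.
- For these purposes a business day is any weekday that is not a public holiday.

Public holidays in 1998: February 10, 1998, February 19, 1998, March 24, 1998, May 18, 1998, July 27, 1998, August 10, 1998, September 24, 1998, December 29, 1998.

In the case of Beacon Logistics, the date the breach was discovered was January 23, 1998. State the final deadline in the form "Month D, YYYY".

February 23, 1998

Trigger date January 23, 1998 + 30 calendar days = February 22, 1998.
February 22, 1998 is a Sunday, so it moves to the next business day, February 23, 1998 (Monday).
Final deadline: February 23, 1998.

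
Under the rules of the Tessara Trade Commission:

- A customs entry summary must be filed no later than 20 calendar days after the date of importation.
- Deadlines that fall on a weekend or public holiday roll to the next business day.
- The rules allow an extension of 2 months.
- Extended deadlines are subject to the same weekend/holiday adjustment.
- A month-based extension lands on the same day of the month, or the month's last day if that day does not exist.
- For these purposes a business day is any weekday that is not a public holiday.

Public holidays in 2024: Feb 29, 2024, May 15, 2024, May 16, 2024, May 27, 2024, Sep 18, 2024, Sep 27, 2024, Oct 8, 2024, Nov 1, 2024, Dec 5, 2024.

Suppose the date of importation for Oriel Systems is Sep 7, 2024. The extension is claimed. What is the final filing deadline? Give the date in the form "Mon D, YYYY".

Dec 2, 2024

20 calendar days after Sep 7, 2024 is Sep 27, 2024.
Because Sep 27, 2024 is a listed holiday, the deadline becomes Sep 30, 2024 (Monday).
Applying the 2 months extension: 2 months after Sep 30, 2024 is Nov 30, 2024.
Nov 30, 2024 falls on a Saturday. Rolling to the next business day gives Dec 2, 2024, a Monday.
Final deadline: Dec 2, 2024.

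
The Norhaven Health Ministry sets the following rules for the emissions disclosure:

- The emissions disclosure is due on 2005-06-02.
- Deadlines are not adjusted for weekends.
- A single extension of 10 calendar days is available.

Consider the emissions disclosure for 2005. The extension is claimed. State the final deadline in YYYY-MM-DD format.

The statutory due date is 2005-06-02.
No adjustment is made for weekends or holidays, so 2005-06-02 stands.
With the 10-day extension, 2005-06-02 becomes 2005-06-12.
2005-06-12 falls on a Sunday. The rules make no weekend/holiday allowance, so it remains 2005-06-12.
The final due date is 2005-06-12.

2005-06-12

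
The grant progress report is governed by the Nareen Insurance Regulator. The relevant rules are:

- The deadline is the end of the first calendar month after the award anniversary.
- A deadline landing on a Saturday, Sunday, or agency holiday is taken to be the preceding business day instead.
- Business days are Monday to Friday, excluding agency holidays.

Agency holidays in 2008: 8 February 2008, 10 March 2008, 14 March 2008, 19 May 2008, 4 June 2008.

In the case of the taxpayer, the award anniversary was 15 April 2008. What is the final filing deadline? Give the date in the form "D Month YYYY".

30 May 2008

1 month after 15 April 2008 is May 2008; that month ends on 31 May 2008.
31 May 2008 is a Saturday; the preceding business day is 30 May 2008 (Friday).
The final due date is 30 May 2008.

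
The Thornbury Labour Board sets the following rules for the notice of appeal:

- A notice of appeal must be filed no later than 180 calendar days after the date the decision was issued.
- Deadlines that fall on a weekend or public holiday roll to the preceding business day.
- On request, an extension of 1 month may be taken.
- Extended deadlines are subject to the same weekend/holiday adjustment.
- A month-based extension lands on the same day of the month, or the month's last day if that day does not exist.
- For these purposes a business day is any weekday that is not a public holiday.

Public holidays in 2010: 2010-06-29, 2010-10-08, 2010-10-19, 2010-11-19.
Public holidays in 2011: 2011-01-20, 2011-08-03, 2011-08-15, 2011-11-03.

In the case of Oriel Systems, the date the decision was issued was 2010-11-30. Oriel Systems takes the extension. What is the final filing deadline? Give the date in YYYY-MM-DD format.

180 calendar days after 2010-11-30 is 2011-05-29.
2011-05-29 is a Sunday, so it moves to the preceding business day, 2011-05-27 (Friday).
Applying the 1 month extension: 1 month after 2011-05-27 is 2011-06-27.
2011-06-27 falls on a Monday, which is a business day, so no adjustment is needed.
Final deadline: 2011-06-27.

2011-06-27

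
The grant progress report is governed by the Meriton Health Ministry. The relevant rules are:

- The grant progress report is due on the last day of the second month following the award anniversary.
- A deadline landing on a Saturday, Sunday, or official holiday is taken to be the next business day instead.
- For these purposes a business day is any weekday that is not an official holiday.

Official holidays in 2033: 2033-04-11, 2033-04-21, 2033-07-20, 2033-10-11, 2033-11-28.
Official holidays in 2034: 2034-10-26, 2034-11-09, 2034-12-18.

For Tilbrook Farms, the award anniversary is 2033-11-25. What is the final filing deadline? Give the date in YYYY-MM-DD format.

2034-01-31

2 months after 2033-11-25 is January 2034; that month ends on 2034-01-31.
2034-01-31 falls on a Tuesday, which is a business day, so no adjustment is needed.
The final due date is 2034-01-31.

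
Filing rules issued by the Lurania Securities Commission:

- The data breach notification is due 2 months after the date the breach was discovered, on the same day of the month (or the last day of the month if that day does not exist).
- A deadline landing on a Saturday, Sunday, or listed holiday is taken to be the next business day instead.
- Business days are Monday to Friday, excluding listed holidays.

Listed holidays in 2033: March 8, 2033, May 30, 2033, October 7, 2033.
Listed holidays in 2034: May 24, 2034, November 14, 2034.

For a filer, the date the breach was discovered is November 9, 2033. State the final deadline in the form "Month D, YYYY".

Moving 2 months forward from November 9, 2033 on the corresponding day gives January 9, 2034.
Since January 9, 2034 is a Monday and not a holiday, the date is unchanged.
The final due date is January 9, 2034.

January 9, 2034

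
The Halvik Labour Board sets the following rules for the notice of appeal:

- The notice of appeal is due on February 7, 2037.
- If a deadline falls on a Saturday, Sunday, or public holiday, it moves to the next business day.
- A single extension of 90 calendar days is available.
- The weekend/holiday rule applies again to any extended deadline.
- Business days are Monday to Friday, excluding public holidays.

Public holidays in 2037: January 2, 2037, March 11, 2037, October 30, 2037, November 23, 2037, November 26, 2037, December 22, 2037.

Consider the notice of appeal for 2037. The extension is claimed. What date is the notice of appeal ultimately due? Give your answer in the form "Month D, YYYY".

Start from the fixed due date, February 7, 2037.
February 7, 2037 falls on a Saturday. Rolling to the next business day gives February 9, 2037, a Monday.
Applying the 90-calendar-day extension: February 9, 2037 + 90 days = May 10, 2037.
Because May 10, 2037 is a Sunday, the deadline becomes May 11, 2037 (Monday).
So the filing is due May 11, 2037.

May 11, 2037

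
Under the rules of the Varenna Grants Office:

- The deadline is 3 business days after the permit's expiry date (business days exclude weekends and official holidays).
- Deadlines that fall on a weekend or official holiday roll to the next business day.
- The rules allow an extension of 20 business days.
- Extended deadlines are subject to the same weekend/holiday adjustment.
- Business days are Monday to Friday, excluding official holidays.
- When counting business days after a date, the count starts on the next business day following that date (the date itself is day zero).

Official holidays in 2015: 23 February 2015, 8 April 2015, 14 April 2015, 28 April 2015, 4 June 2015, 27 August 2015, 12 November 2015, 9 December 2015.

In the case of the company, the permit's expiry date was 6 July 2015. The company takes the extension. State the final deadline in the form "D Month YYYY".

6 August 2015

3 business days after 6 July 2015, excluding weekends and holidays, is 9 July 2015.
9 July 2015 falls on a Thursday, which is a business day, so no adjustment is needed.
Applying the 20-business-day extension: 20 business days after 9 July 2015 is 6 August 2015.
6 August 2015 is a Thursday and not a listed holiday, so it stands.
Final deadline: 6 August 2015.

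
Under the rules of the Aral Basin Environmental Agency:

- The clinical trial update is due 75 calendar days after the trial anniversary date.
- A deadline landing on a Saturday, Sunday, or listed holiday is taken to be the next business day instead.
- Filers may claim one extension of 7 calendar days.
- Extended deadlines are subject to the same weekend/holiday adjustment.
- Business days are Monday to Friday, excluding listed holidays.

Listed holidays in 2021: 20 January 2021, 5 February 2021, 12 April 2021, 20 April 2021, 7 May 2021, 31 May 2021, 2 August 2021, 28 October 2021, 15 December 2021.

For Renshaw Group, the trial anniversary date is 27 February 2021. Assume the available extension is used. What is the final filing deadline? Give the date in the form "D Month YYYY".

20 May 2021

Adding 75 calendar days to 27 February 2021 gives 13 May 2021.
13 May 2021 is a Thursday and not a listed holiday, so it stands.
Applying the 7-calendar-day extension: 13 May 2021 + 7 days = 20 May 2021.
20 May 2021 (Thursday) is already a business day.
Final deadline: 20 May 2021.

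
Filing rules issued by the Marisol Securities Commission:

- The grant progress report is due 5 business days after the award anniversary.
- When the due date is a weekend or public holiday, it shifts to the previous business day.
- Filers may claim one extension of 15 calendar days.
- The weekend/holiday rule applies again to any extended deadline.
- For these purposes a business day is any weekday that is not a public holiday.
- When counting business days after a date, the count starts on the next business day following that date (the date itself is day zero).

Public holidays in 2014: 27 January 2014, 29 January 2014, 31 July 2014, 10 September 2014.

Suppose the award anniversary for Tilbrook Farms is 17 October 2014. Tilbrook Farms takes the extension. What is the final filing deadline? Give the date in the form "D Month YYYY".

Starting the day after 17 October 2014 and counting 5 business days lands on 24 October 2014.
24 October 2014 (Friday) is already a business day.
With the 15-day extension, 24 October 2014 becomes 8 November 2014.
8 November 2014 is a Saturday; the preceding business day is 7 November 2014 (Friday).
The final due date is 7 November 2014.

7 November 2014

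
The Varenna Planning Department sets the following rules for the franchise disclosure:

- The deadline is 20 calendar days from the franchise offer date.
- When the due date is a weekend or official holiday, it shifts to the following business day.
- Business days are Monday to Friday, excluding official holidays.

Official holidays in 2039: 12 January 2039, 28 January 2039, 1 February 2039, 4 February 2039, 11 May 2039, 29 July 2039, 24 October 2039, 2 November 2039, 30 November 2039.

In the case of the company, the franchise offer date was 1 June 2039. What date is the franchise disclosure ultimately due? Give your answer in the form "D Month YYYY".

From 1 June 2039, 20 calendar days later is 21 June 2039.
21 June 2039 (Tuesday) is already a business day.
Deadline: 21 June 2039.

21 June 2039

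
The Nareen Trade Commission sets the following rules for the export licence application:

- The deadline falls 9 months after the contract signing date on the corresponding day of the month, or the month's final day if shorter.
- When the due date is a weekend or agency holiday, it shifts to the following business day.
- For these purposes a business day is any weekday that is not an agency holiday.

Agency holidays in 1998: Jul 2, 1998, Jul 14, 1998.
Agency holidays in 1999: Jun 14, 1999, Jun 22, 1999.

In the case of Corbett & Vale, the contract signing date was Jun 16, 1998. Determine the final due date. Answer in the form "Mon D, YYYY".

Mar 16, 1999

Moving 9 months forward from Jun 16, 1998 on the corresponding day gives Mar 16, 1999.
Mar 16, 1999 falls on a Tuesday, which is a business day, so no adjustment is needed.
The final due date is Mar 16, 1999.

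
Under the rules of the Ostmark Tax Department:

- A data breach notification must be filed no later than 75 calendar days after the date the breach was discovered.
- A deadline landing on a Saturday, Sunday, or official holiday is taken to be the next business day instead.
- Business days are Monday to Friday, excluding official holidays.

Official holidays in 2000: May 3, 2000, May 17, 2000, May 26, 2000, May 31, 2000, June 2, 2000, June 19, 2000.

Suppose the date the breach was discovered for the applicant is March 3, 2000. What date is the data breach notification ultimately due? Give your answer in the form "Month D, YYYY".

May 18, 2000

75 calendar days after March 3, 2000 is May 17, 2000.
May 17, 2000 falls on a listed holiday. Rolling to the next business day gives May 18, 2000, a Thursday.
The final due date is May 18, 2000.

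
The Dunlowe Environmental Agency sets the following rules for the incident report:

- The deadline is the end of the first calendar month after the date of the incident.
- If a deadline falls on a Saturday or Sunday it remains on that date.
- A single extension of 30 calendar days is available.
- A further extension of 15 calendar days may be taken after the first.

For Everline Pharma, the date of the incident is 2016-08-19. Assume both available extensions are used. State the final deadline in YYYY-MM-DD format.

2016-11-14

1 month after 2016-08-19 falls in September 2016; the last day of that month is 2016-09-30.
No adjustment is made for weekends or holidays, so 2016-09-30 stands.
The 30-calendar-day extension moves the deadline from 2016-09-30 to 2016-10-30.
2016-10-30 is a Sunday; no weekend or holiday adjustment applies.
Add the 15 calendar-day extension to 2016-10-30: 2016-11-14.
2016-11-14 falls on a Monday. The rules make no weekend/holiday allowance, so it remains 2016-11-14.
So the filing is due 2016-11-14.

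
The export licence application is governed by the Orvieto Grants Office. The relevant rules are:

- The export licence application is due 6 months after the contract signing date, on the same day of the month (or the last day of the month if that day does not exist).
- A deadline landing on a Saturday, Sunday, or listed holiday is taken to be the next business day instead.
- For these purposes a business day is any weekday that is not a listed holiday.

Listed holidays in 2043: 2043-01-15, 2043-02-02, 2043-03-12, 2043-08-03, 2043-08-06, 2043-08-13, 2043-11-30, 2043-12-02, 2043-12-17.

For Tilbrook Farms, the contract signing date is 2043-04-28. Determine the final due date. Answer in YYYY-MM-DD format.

2043-10-28

6 months from 2043-04-28 is 2043-10-28.
2043-10-28 is a Wednesday and not a listed holiday, so it stands.
The final due date is 2043-10-28.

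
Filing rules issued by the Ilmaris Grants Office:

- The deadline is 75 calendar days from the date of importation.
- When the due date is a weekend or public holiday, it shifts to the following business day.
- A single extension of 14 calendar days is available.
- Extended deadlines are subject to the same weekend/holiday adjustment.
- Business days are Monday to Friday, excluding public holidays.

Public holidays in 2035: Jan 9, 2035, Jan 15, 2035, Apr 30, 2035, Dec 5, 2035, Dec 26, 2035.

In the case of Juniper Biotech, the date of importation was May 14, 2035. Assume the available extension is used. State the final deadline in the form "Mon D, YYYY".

Trigger date May 14, 2035 + 75 calendar days = Jul 28, 2035.
Because Jul 28, 2035 is a Saturday, the deadline becomes Jul 30, 2035 (Monday).
Add the 14 calendar-day extension to Jul 30, 2035: Aug 13, 2035.
Aug 13, 2035 falls on a Monday, which is a business day, so no adjustment is needed.
Final deadline: Aug 13, 2035.

Aug 13, 2035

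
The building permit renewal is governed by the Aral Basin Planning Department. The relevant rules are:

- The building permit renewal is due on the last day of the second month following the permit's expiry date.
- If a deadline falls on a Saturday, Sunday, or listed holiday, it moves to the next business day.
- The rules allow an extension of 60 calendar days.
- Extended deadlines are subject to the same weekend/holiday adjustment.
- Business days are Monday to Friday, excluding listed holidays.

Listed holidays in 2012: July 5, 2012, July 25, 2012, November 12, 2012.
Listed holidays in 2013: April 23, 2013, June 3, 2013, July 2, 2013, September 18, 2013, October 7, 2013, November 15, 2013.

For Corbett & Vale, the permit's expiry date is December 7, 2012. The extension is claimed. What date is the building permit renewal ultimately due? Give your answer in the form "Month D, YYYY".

2 months after December 7, 2012 falls in February 2013; the last day of that month is February 28, 2013.
February 28, 2013 falls on a Thursday, which is a business day, so no adjustment is needed.
The 60-calendar-day extension moves the deadline from February 28, 2013 to April 29, 2013.
Since April 29, 2013 is a Monday and not a holiday, the date is unchanged.
So the filing is due April 29, 2013.

April 29, 2013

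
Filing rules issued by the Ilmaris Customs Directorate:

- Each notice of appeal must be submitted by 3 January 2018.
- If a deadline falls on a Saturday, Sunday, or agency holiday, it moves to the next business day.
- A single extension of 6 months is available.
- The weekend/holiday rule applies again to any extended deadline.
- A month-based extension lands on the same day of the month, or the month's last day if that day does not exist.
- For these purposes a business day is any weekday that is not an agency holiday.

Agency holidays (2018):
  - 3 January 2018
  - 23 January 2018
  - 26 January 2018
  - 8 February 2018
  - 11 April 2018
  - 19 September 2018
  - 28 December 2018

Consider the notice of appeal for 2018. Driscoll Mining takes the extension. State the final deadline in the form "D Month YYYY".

The stated deadline is 3 January 2018.
3 January 2018 falls on a listed holiday. Rolling to the next business day gives 4 January 2018, a Thursday.
Applying the 6 months extension: 6 months after 4 January 2018 is 4 July 2018.
Since 4 July 2018 is a Wednesday and not a holiday, the date is unchanged.
Deadline: 4 July 2018.

4 July 2018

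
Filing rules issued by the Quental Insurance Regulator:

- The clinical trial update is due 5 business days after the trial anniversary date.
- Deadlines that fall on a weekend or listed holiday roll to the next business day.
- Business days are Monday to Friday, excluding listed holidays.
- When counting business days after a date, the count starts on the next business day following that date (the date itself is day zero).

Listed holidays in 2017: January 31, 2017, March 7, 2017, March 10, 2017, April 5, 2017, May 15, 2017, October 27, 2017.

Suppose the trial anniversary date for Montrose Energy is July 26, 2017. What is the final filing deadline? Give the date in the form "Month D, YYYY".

5 business days after July 26, 2017, excluding weekends and holidays, is August 2, 2017.
Since August 2, 2017 is a Wednesday and not a holiday, the date is unchanged.
The final due date is August 2, 2017.

August 2, 2017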